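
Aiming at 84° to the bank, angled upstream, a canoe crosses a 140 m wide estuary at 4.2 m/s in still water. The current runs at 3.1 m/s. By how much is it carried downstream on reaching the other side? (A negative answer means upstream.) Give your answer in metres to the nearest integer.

89 m

Perpendicular speed = 4.177 m/s; crossing time = 140 / 4.177 = 33.517 s.
Net downstream speed = 2.661 m/s.
Drift = 2.661 × 33.517 = 89.188 m (downstream).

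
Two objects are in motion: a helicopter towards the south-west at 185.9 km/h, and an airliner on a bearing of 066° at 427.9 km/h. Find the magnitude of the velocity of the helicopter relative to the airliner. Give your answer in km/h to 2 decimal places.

Taking east as x and north as y: helicopter velocity = (-131.451, -131.451) km/h; airliner velocity = (390.906, 174.043) km/h.
Velocity of helicopter relative to airliner = (-131.451, -131.451) − (390.906, 174.043) = (-522.357, -305.494) km/h.
Magnitude = |(-522.357, -305.494)| = 605.131 km/h.

605.13 km/h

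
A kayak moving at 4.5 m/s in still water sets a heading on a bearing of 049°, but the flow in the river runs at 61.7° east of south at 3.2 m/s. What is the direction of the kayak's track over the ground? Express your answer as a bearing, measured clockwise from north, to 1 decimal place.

077.0°

Taking east as x and north as y: velocity relative to the water = (3.396, 2.952) m/s; the water relative to ground = (2.818, -1.517) m/s.
Velocity relative to ground = (3.396, 2.952) + (2.818, -1.517) = (6.214, 1.435) m/s.
Bearing = atan2(6.21, 1.44) = 76.99° clockwise from north.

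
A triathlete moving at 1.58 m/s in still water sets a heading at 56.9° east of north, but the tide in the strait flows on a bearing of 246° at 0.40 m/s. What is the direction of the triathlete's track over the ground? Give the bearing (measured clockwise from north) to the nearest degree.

054°

Taking east as x and north as y: velocity relative to the water = (1.324, 0.863) m/s; the water relative to ground = (-0.365, -0.163) m/s.
Velocity relative to ground = (1.324, 0.863) + (-0.365, -0.163) = (0.958, 0.700) m/s.
Bearing = atan2(0.96, 0.70) = 53.84° clockwise from north.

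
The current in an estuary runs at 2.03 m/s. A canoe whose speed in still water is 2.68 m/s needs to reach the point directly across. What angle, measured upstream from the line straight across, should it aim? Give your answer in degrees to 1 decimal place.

To cancel the current, the upstream component of the canoe's velocity must equal the flow: 2.68 sin θ = 2.03.
sin θ = 2.03 / 2.68 = 0.7575.
θ = arcsin(0.7575) = 49.241°.

49.2°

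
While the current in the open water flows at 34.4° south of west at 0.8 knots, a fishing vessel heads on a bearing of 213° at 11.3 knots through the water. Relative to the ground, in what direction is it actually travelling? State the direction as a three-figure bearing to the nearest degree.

Taking east as x and north as y: velocity relative to the water = (-6.154, -9.477) knots; the water relative to ground = (-0.660, -0.452) knots.
Velocity relative to ground = (-6.154, -9.477) + (-0.660, -0.452) = (-6.815, -9.929) knots.
Bearing = atan2(-6.81, -9.93) = 214.46° clockwise from north.

214°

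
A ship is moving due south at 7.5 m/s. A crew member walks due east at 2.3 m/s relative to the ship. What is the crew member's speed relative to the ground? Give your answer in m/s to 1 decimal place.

7.8 m/s

Taking east as x and north as y: ship velocity = (0.000, -7.500) m/s; crew member velocity relative to ship = (2.300, 0.000) m/s.
Velocity relative to ground = (0.000, -7.500) + (2.300, 0.000) = (2.300, -7.500) m/s.
Speed = |(2.300, -7.500)| = 7.845 m/s.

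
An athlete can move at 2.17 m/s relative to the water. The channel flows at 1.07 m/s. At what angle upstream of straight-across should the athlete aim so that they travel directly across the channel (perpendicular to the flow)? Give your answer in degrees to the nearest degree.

30°

To cancel the current, the upstream component of the athlete's velocity must equal the flow: 2.17 sin θ = 1.07.
sin θ = 1.07 / 2.17 = 0.4931.
θ = arcsin(0.4931) = 29.544°.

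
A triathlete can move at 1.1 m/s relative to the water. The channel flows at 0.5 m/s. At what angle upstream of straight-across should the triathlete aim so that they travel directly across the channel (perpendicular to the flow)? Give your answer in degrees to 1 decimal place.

27.0°

To cancel the current, the upstream component of the triathlete's velocity must equal the flow: 1.1 sin θ = 0.5.
sin θ = 0.5 / 1.1 = 0.4545.
θ = arcsin(0.4545) = 27.036°.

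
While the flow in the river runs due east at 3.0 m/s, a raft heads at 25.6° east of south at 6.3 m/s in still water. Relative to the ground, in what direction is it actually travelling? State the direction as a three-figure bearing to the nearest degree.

Taking east as x and north as y: velocity relative to the water = (2.722, -5.682) m/s; the water relative to ground = (3.000, 0.000) m/s.
Velocity relative to ground = (2.722, -5.682) + (3.000, 0.000) = (5.722, -5.682) m/s.
Bearing = atan2(5.72, -5.68) = 134.80° clockwise from north.

135°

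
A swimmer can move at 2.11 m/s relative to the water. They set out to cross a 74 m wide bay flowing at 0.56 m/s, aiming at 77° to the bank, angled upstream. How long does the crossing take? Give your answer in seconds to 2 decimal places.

The component of the swimmer's velocity perpendicular to the bank is 2.11 × sin 77° = 2.056 m/s.
The flow acts along the bank and has no component across it.
Time = 74 / 2.056 = 35.994 s.

35.99 s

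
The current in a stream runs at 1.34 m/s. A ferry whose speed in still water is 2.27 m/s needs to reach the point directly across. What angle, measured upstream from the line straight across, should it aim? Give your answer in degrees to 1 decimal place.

36.2°

To cancel the current, the upstream component of the ferry's velocity must equal the flow: 2.27 sin θ = 1.34.
sin θ = 1.34 / 2.27 = 0.5903.
θ = arcsin(0.5903) = 36.179°.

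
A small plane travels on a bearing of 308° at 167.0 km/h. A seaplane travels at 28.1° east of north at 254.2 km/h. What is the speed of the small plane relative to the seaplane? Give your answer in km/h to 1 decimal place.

Taking east as x and north as y: small plane velocity = (-131.598, 102.815) km/h; seaplane velocity = (119.731, 224.237) km/h.
Velocity of small plane relative to seaplane = (-131.598, 102.815) − (119.731, 224.237) = (-251.329, -121.421) km/h.
Magnitude = |(-251.329, -121.421)| = 279.123 km/h.

279.1 km/h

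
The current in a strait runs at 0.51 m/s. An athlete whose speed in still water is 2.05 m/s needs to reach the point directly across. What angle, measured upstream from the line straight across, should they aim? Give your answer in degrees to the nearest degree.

14°

To cancel the current, the upstream component of the athlete's velocity must equal the flow: 2.05 sin θ = 0.51.
sin θ = 0.51 / 2.05 = 0.2488.
θ = arcsin(0.2488) = 14.405°.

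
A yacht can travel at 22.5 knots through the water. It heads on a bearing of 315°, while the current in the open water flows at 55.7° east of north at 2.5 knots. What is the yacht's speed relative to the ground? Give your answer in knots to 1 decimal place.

Taking east as x and north as y: velocity relative to the water = (-15.910, 15.910) knots; the water relative to ground = (2.065, 1.409) knots.
Velocity relative to ground = (-15.910, 15.910) + (2.065, 1.409) = (-13.845, 17.319) knots.
Speed = |(-13.845, 17.319)| = 22.172 knots.

22.2 knots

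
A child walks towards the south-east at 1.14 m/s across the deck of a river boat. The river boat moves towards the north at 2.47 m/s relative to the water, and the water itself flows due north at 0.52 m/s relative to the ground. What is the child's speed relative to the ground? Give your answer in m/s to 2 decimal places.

In east/north components (m/s): child relative to river boat = (0.806, -0.806); river boat relative to water = (0.000, 2.470); water relative to ground = (0.000, 0.520).
Sum = (0.806, 2.184) m/s.
Speed = |(0.806, 2.184)| = 2.328 m/s.

2.33 m/s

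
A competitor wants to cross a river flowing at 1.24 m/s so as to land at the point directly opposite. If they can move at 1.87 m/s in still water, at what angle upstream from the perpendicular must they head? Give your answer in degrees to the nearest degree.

42°

To cancel the current, the upstream component of the competitor's velocity must equal the flow: 1.87 sin θ = 1.24.
sin θ = 1.24 / 1.87 = 0.6631.
θ = arcsin(0.6631) = 41.537°.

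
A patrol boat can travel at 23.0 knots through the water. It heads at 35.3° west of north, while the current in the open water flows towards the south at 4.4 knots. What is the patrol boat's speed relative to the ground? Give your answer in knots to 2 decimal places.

19.57 knots

Taking east as x and north as y: velocity relative to the water = (-13.291, 18.771) knots; the water relative to ground = (0.000, -4.400) knots.
Velocity relative to ground = (-13.291, 18.771) + (0.000, -4.400) = (-13.291, 14.371) knots.
Speed = |(-13.291, 14.371)| = 19.575 knots.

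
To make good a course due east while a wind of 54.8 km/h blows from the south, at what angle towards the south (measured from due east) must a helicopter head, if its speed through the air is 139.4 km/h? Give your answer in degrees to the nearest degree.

The wind pushes perpendicular to the desired track; the heading must have a component into the wind equal to 54.8 km/h: 139.4 sin θ = 54.8.
sin θ = 0.3931, so θ = 23.148°.

23°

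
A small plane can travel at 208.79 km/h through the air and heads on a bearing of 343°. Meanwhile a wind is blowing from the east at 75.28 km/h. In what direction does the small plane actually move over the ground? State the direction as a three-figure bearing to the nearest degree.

326°

Taking east as x and north as y: velocity relative to the air = (-61.044, 199.667) km/h; the air relative to ground = (-75.280, 0.000) km/h.
Velocity relative to ground = (-61.044, 199.667) + (-75.280, 0.000) = (-136.324, 199.667) km/h.
Bearing = atan2(-136.32, 199.67) = 325.68° clockwise from north.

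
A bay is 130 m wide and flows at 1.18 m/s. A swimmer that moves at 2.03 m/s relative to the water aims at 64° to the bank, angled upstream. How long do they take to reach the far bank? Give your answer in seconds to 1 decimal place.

71.3 s

The component of the swimmer's velocity perpendicular to the bank is 2.03 × sin 64° = 1.825 m/s.
Only the cross-stream component determines the crossing time; the current contributes nothing perpendicular to the bank.
Time = 130 / 1.825 = 71.250 s.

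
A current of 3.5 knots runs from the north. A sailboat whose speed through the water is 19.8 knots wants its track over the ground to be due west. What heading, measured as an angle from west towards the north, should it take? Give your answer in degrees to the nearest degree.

10°

The current pushes perpendicular to the desired track; the heading must have a component into the current equal to 3.5 knots: 19.8 sin θ = 3.5.
sin θ = 0.1768, so θ = 10.182°.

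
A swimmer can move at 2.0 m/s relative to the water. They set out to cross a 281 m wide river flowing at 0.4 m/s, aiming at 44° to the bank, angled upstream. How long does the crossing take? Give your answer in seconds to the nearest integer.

202 s

The component of the swimmer's velocity perpendicular to the bank is 2.0 × sin 44° = 1.389 m/s.
The flow acts along the bank and has no component across it.
Time = 281 / 1.389 = 202.258 s.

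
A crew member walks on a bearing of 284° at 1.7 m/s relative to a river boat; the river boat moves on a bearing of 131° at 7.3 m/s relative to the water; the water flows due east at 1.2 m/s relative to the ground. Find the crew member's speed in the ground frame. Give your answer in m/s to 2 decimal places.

6.69 m/s

In east/north components (m/s): crew member relative to river boat = (-1.650, 0.411); river boat relative to water = (5.509, -4.789); water relative to ground = (1.200, 0.000).
Sum = (5.060, -4.378) m/s.
Speed = |(5.060, -4.378)| = 6.691 m/s.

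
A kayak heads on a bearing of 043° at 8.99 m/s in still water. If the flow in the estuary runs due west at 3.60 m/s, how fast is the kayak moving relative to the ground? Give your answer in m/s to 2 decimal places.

7.05 m/s

Taking east as x and north as y: velocity relative to the water = (6.131, 6.575) m/s; the water relative to ground = (-3.600, 0.000) m/s.
Velocity relative to ground = (6.131, 6.575) + (-3.600, 0.000) = (2.531, 6.575) m/s.
Speed = |(2.531, 6.575)| = 7.045 m/s.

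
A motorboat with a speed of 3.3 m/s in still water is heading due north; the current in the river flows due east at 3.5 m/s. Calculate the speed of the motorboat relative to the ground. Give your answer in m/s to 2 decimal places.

Taking east as x and north as y: velocity relative to the water = (0.000, 3.300) m/s; the water relative to ground = (3.500, 0.000) m/s.
Velocity relative to ground = (0.000, 3.300) + (3.500, 0.000) = (3.500, 3.300) m/s.
Speed = |(3.500, 3.300)| = 4.810 m/s.

4.81 m/s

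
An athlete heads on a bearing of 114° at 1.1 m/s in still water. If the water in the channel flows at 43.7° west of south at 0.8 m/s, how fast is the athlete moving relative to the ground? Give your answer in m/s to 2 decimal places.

Taking east as x and north as y: velocity relative to the water = (1.005, -0.447) m/s; the water relative to ground = (-0.553, -0.578) m/s.
Velocity relative to ground = (1.005, -0.447) + (-0.553, -0.578) = (0.452, -1.026) m/s.
Speed = |(0.452, -1.026)| = 1.121 m/s.

1.12 m/s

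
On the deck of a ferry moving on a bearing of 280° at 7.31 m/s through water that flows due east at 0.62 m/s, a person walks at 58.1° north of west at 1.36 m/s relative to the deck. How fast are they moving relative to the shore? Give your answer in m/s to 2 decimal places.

In east/north components (m/s): person relative to ferry = (-0.719, 1.155); ferry relative to water = (-7.199, 1.269); water relative to ground = (0.620, 0.000).
Sum = (-7.298, 2.424) m/s.
Speed = |(-7.298, 2.424)| = 7.690 m/s.

7.69 m/s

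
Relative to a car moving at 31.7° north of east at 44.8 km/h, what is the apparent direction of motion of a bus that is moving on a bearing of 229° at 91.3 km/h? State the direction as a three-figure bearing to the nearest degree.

232°

Taking east as x and north as y: bus velocity = (-68.905, -59.898) km/h; car velocity = (38.116, 23.541) km/h.
Velocity of bus relative to car = (-68.905, -59.898) − (38.116, 23.541) = (-107.021, -83.439) km/h.
Bearing = atan2(-107.02, -83.44) = 232.06° clockwise from north.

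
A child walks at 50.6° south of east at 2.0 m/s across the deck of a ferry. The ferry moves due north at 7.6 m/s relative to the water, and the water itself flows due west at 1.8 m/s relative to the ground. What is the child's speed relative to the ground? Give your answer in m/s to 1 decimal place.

6.1 m/s

In east/north components (m/s): child relative to ferry = (1.269, -1.545); ferry relative to water = (0.000, 7.600); water relative to ground = (-1.800, 0.000).
Sum = (-0.531, 6.055) m/s.
Speed = |(-0.531, 6.055)| = 6.078 m/s.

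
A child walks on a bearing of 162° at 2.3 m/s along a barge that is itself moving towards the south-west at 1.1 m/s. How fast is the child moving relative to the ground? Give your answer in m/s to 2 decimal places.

Taking east as x and north as y: barge velocity = (-0.778, -0.778) m/s; child velocity relative to barge = (0.711, -2.187) m/s.
Velocity relative to ground = (-0.778, -0.778) + (0.711, -2.187) = (-0.067, -2.965) m/s.
Speed = |(-0.067, -2.965)| = 2.966 m/s.

2.97 m/s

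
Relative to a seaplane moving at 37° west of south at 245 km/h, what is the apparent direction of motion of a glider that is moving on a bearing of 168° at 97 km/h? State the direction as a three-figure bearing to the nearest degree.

Taking east as x and north as y: glider velocity = (20.167, -94.880) km/h; seaplane velocity = (-147.445, -195.666) km/h.
Velocity of glider relative to seaplane = (20.167, -94.880) − (-147.445, -195.666) = (167.612, 100.785) km/h.
Bearing = atan2(167.61, 100.79) = 58.98° clockwise from north.

059°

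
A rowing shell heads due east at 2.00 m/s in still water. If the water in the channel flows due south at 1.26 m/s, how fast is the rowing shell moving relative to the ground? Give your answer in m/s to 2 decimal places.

Taking east as x and north as y: velocity relative to the water = (2.000, 0.000) m/s; the water relative to ground = (0.000, -1.260) m/s.
Velocity relative to ground = (2.000, 0.000) + (0.000, -1.260) = (2.000, -1.260) m/s.
Speed = |(2.000, -1.260)| = 2.364 m/s.

2.36 m/s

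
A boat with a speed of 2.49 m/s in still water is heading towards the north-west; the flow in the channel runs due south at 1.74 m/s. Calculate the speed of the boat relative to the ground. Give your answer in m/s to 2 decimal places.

Taking east as x and north as y: velocity relative to the water = (-1.761, 1.761) m/s; the water relative to ground = (0.000, -1.740) m/s.
Velocity relative to ground = (-1.761, 1.761) + (0.000, -1.740) = (-1.761, 0.021) m/s.
Speed = |(-1.761, 0.021)| = 1.761 m/s.

1.76 m/s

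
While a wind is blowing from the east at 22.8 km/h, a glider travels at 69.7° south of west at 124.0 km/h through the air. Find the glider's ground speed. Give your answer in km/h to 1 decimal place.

133.6 km/h

Taking east as x and north as y: velocity relative to the air = (-43.020, -116.298) km/h; the air relative to ground = (-22.800, 0.000) km/h.
Velocity relative to ground = (-43.020, -116.298) + (-22.800, 0.000) = (-65.820, -116.298) km/h.
Speed = |(-65.820, -116.298)| = 133.632 km/h.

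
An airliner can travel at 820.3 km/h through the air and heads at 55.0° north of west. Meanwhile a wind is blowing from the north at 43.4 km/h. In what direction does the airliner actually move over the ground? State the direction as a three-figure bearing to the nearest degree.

Taking east as x and north as y: velocity relative to the air = (-470.505, 671.950) km/h; the air relative to ground = (0.000, -43.400) km/h.
Velocity relative to ground = (-470.505, 671.950) + (0.000, -43.400) = (-470.505, 628.550) km/h.
Bearing = atan2(-470.50, 628.55) = 323.18° clockwise from north.

323°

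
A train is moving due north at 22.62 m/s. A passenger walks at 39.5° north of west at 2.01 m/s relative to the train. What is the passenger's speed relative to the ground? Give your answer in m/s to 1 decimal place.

23.9 m/s

Taking east as x and north as y: train velocity = (0.000, 22.620) m/s; passenger velocity relative to train = (-1.551, 1.279) m/s.
Velocity relative to ground = (0.000, 22.620) + (-1.551, 1.279) = (-1.551, 23.899) m/s.
Speed = |(-1.551, 23.899)| = 23.949 m/s.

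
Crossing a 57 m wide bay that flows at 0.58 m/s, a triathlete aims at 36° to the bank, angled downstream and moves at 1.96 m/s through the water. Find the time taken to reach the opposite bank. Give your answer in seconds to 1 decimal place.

49.5 s

The component of the triathlete's velocity perpendicular to the bank is 1.96 × sin 36° = 1.152 m/s.
The flow acts along the bank and has no component across it.
Time = 57 / 1.152 = 49.477 s.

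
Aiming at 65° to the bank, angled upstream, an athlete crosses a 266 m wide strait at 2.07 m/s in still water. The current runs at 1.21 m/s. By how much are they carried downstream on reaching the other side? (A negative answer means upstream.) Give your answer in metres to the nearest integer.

Perpendicular speed = 1.876 m/s; crossing time = 266 / 1.876 = 141.787 s.
Net downstream speed = 0.335 m/s.
Drift = 0.335 × 141.787 = 47.524 m (downstream).

48 m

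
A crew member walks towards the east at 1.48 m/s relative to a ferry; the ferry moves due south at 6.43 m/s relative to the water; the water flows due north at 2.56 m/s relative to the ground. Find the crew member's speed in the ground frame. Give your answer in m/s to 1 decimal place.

4.1 m/s

In east/north components (m/s): crew member relative to ferry = (1.480, 0.000); ferry relative to water = (0.000, -6.430); water relative to ground = (0.000, 2.560).
Sum = (1.480, -3.870) m/s.
Speed = |(1.480, -3.870)| = 4.143 m/s.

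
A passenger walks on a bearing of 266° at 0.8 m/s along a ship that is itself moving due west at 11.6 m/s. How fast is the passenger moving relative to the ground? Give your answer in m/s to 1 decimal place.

Taking east as x and north as y: ship velocity = (-11.600, 0.000) m/s; passenger velocity relative to ship = (-0.798, -0.056) m/s.
Velocity relative to ground = (-11.600, 0.000) + (-0.798, -0.056) = (-12.398, -0.056) m/s.
Speed = |(-12.398, -0.056)| = 12.398 m/s.

12.4 m/s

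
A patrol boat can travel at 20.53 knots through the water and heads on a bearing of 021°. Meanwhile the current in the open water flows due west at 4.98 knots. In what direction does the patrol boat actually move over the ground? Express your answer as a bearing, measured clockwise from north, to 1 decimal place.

Taking east as x and north as y: velocity relative to the water = (7.357, 19.166) knots; the water relative to ground = (-4.980, 0.000) knots.
Velocity relative to ground = (7.357, 19.166) + (-4.980, 0.000) = (2.377, 19.166) knots.
Bearing = atan2(2.38, 19.17) = 7.07° clockwise from north.

007.1°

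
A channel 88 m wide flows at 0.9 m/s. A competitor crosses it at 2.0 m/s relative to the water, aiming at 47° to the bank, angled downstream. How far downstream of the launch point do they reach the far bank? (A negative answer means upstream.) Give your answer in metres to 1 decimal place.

136.2 m

Perpendicular speed = 1.463 m/s; crossing time = 88 / 1.463 = 60.162 s.
Net downstream speed = 2.264 m/s.
Drift = 2.264 × 60.162 = 136.207 m (downstream).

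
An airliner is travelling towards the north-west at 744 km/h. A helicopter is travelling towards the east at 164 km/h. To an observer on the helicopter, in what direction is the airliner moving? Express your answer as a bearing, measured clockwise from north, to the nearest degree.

307°

Taking east as x and north as y: airliner velocity = (-526.087, 526.087) km/h; helicopter velocity = (164.000, 0.000) km/h.
Velocity of airliner relative to helicopter = (-526.087, 526.087) − (164.000, 0.000) = (-690.087, 526.087) km/h.
Bearing = atan2(-690.09, 526.09) = 307.32° clockwise from north.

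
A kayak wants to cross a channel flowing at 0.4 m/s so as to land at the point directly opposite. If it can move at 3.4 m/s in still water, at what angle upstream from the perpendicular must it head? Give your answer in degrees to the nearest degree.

To cancel the current, the upstream component of the kayak's velocity must equal the flow: 3.4 sin θ = 0.4.
sin θ = 0.4 / 3.4 = 0.1176.
θ = arcsin(0.1176) = 6.756°.

7°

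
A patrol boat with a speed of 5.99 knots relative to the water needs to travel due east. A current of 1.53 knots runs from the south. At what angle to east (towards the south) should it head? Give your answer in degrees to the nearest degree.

15°

The current pushes perpendicular to the desired track; the heading must have a component into the current equal to 1.53 knots: 5.99 sin θ = 1.53.
sin θ = 0.2554, so θ = 14.799°.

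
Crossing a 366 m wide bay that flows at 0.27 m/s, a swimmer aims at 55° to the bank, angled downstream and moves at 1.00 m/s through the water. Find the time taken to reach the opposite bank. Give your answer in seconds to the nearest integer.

447 s

The component of the swimmer's velocity perpendicular to the bank is 1.00 × sin 55° = 0.819 m/s.
The flow acts along the bank and has no component across it.
Time = 366 / 0.819 = 446.803 s.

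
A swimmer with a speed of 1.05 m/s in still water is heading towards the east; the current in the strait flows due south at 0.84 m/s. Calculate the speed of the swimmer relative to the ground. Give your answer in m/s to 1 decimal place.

Taking east as x and north as y: velocity relative to the water = (1.050, 0.000) m/s; the water relative to ground = (0.000, -0.840) m/s.
Velocity relative to ground = (1.050, 0.000) + (0.000, -0.840) = (1.050, -0.840) m/s.
Speed = |(1.050, -0.840)| = 1.345 m/s.

1.3 m/s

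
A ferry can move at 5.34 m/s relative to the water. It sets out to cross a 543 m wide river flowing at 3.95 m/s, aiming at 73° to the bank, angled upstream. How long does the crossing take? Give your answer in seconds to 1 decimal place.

106.3 s

The component of the ferry's velocity perpendicular to the bank is 5.34 × sin 73° = 5.107 m/s.
The current is parallel to the bank, so it does not affect the crossing time.
Time = 543 / 5.107 = 106.332 s.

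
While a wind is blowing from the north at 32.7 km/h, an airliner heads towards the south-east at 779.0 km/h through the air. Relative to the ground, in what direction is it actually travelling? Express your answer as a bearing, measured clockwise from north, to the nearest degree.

Taking east as x and north as y: velocity relative to the air = (550.836, -550.836) km/h; the air relative to ground = (0.000, -32.700) km/h.
Velocity relative to ground = (550.836, -550.836) + (0.000, -32.700) = (550.836, -583.536) km/h.
Bearing = atan2(550.84, -583.54) = 136.65° clockwise from north.

137°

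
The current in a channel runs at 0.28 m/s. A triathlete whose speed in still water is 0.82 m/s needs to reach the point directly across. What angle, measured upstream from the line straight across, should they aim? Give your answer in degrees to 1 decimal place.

To cancel the current, the upstream component of the triathlete's velocity must equal the flow: 0.82 sin θ = 0.28.
sin θ = 0.28 / 0.82 = 0.3415.
θ = arcsin(0.3415) = 19.966°.

20.0°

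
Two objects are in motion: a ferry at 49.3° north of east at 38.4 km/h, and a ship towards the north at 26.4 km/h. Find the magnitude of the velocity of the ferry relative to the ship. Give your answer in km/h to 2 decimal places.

Taking east as x and north as y: ferry velocity = (25.041, 29.112) km/h; ship velocity = (0.000, 26.400) km/h.
Velocity of ferry relative to ship = (25.041, 29.112) − (0.000, 26.400) = (25.041, 2.712) km/h.
Magnitude = |(25.041, 2.712)| = 25.187 km/h.

25.19 km/h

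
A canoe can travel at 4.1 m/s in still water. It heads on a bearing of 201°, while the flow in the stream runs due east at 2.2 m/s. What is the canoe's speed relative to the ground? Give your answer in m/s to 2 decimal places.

Taking east as x and north as y: velocity relative to the water = (-1.469, -3.828) m/s; the water relative to ground = (2.200, 0.000) m/s.
Velocity relative to ground = (-1.469, -3.828) + (2.200, 0.000) = (0.731, -3.828) m/s.
Speed = |(0.731, -3.828)| = 3.897 m/s.

3.90 m/s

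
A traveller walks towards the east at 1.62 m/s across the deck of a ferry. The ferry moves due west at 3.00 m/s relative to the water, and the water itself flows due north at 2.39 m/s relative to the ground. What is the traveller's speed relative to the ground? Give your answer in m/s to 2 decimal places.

In east/north components (m/s): traveller relative to ferry = (1.620, 0.000); ferry relative to water = (-3.000, 0.000); water relative to ground = (0.000, 2.390).
Sum = (-1.380, 2.390) m/s.
Speed = |(-1.380, 2.390)| = 2.760 m/s.

2.76 m/s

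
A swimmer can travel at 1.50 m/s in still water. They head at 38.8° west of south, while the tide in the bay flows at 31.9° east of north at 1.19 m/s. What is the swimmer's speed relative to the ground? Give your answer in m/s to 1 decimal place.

0.3 m/s

Taking east as x and north as y: velocity relative to the water = (-0.940, -1.169) m/s; the water relative to ground = (0.629, 1.010) m/s.
Velocity relative to ground = (-0.940, -1.169) + (0.629, 1.010) = (-0.311, -0.159) m/s.
Speed = |(-0.311, -0.159)| = 0.349 m/s.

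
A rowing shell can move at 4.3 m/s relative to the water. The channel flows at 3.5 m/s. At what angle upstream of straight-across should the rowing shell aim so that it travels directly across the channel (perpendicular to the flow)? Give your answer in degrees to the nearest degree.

To cancel the current, the upstream component of the rowing shell's velocity must equal the flow: 4.3 sin θ = 3.5.
sin θ = 3.5 / 4.3 = 0.8140.
θ = arcsin(0.8140) = 54.484°.

54°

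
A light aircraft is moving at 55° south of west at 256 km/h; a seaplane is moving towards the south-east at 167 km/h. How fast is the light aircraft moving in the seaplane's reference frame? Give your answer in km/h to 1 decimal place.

Taking east as x and north as y: light aircraft velocity = (-146.836, -209.703) km/h; seaplane velocity = (118.087, -118.087) km/h.
Velocity of light aircraft relative to seaplane = (-146.836, -209.703) − (118.087, -118.087) = (-264.922, -91.616) km/h.
Magnitude = |(-264.922, -91.616)| = 280.317 km/h.

280.3 km/h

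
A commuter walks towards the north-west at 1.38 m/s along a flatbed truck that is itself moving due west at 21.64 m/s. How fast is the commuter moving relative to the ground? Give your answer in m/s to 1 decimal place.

Taking east as x and north as y: flatbed truck velocity = (-21.640, 0.000) m/s; commuter velocity relative to flatbed truck = (-0.976, 0.976) m/s.
Velocity relative to ground = (-21.640, 0.000) + (-0.976, 0.976) = (-22.616, 0.976) m/s.
Speed = |(-22.616, 0.976)| = 22.637 m/s.

22.6 m/s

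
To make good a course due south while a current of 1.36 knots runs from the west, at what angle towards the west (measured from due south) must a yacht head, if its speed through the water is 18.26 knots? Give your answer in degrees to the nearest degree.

The current pushes perpendicular to the desired track; the heading must have a component into the current equal to 1.36 knots: 18.26 sin θ = 1.36.
sin θ = 0.0745, so θ = 4.271°.

4°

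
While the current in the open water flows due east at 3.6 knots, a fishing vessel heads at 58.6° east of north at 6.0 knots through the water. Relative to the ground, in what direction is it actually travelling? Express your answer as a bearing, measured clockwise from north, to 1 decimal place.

070.3°

Taking east as x and north as y: velocity relative to the water = (5.121, 3.126) knots; the water relative to ground = (3.600, 0.000) knots.
Velocity relative to ground = (5.121, 3.126) + (3.600, 0.000) = (8.721, 3.126) knots.
Bearing = atan2(8.72, 3.13) = 70.28° clockwise from north.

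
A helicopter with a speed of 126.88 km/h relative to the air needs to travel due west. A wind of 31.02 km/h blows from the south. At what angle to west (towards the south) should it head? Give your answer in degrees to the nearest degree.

14°

The wind pushes perpendicular to the desired track; the heading must have a component into the wind equal to 31.02 km/h: 126.88 sin θ = 31.02.
sin θ = 0.2445, so θ = 14.151°.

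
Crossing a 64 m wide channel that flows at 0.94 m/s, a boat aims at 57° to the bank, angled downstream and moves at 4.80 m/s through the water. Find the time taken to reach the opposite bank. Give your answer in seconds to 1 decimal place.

The component of the boat's velocity perpendicular to the bank is 4.80 × sin 57° = 4.026 m/s.
The current is parallel to the bank, so it does not affect the crossing time.
Time = 64 / 4.026 = 15.898 s.

15.9 s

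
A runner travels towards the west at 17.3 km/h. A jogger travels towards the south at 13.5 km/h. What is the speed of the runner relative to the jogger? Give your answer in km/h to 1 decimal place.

21.9 km/h

Taking east as x and north as y: runner velocity = (-17.300, 0.000) km/h; jogger velocity = (0.000, -13.500) km/h.
Velocity of runner relative to jogger = (-17.300, 0.000) − (0.000, -13.500) = (-17.300, 13.500) km/h.
Magnitude = |(-17.300, 13.500)| = 21.944 km/h.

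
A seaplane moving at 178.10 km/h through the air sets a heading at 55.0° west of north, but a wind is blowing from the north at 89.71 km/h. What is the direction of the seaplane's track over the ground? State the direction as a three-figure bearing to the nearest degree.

275°

Taking east as x and north as y: velocity relative to the air = (-145.891, 102.154) km/h; the air relative to ground = (0.000, -89.710) km/h.
Velocity relative to ground = (-145.891, 102.154) + (0.000, -89.710) = (-145.891, 12.444) km/h.
Bearing = atan2(-145.89, 12.44) = 274.88° clockwise from north.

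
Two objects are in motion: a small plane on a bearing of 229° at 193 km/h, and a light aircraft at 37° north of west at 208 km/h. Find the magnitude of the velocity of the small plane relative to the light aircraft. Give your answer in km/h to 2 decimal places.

252.63 km/h

Taking east as x and north as y: small plane velocity = (-145.659, -126.619) km/h; light aircraft velocity = (-166.116, 125.178) km/h.
Velocity of small plane relative to light aircraft = (-145.659, -126.619) − (-166.116, 125.178) = (20.457, -251.797) km/h.
Magnitude = |(20.457, -251.797)| = 252.627 km/h.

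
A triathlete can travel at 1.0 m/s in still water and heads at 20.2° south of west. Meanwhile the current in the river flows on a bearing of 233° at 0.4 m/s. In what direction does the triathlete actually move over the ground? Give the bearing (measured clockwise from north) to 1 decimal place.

245.0°

Taking east as x and north as y: velocity relative to the water = (-0.938, -0.345) m/s; the water relative to ground = (-0.319, -0.241) m/s.
Velocity relative to ground = (-0.938, -0.345) + (-0.319, -0.241) = (-1.258, -0.586) m/s.
Bearing = atan2(-1.26, -0.59) = 245.02° clockwise from north.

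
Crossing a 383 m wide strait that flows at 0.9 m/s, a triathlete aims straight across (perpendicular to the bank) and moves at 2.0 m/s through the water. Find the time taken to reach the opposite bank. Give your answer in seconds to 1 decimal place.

191.5 s

The component of the triathlete's velocity perpendicular to the bank is 2.0 m/s.
The flow acts along the bank and has no component across it.
Time = 383 / 2.000 = 191.500 s.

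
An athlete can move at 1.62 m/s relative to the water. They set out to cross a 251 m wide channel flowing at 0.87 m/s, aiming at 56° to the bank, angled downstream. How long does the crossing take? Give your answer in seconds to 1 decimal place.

186.9 s

The component of the athlete's velocity perpendicular to the bank is 1.62 × sin 56° = 1.343 m/s.
The flow acts along the bank and has no component across it.
Time = 251 / 1.343 = 186.889 s.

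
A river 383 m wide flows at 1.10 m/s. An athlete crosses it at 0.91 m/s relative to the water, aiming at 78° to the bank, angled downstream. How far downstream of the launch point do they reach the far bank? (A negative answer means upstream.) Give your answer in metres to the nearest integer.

555 m

Perpendicular speed = 0.890 m/s; crossing time = 383 / 0.890 = 430.282 s.
Net downstream speed = 1.289 m/s.
Drift = 1.289 × 430.282 = 554.719 m (downstream).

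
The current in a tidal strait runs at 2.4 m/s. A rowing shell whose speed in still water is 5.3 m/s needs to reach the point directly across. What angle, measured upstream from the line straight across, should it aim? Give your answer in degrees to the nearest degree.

To cancel the current, the upstream component of the rowing shell's velocity must equal the flow: 5.3 sin θ = 2.4.
sin θ = 2.4 / 5.3 = 0.4528.
θ = arcsin(0.4528) = 26.925°.

27°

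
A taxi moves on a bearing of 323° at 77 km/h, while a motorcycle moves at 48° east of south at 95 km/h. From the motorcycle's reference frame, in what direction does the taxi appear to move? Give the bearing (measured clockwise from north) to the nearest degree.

317°

Taking east as x and north as y: taxi velocity = (-46.340, 61.495) km/h; motorcycle velocity = (70.599, -63.567) km/h.
Velocity of taxi relative to motorcycle = (-46.340, 61.495) − (70.599, -63.567) = (-116.939, 125.062) km/h.
Bearing = atan2(-116.94, 125.06) = 316.92° clockwise from north.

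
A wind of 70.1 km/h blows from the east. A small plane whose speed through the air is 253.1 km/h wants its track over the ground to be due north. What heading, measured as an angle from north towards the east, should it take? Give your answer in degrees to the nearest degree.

The wind pushes perpendicular to the desired track; the heading must have a component into the wind equal to 70.1 km/h: 253.1 sin θ = 70.1.
sin θ = 0.2770, so θ = 16.079°.

16°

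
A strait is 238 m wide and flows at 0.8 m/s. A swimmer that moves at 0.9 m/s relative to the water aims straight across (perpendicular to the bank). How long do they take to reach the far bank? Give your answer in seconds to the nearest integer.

The component of the swimmer's velocity perpendicular to the bank is 0.9 m/s.
The flow acts along the bank and has no component across it.
Time = 238 / 0.900 = 264.444 s.

264 s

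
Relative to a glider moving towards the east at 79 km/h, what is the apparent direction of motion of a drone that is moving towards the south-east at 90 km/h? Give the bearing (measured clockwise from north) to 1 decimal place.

193.6°

Taking east as x and north as y: drone velocity = (63.640, -63.640) km/h; glider velocity = (79.000, 0.000) km/h.
Velocity of drone relative to glider = (63.640, -63.640) − (79.000, 0.000) = (-15.360, -63.640) km/h.
Bearing = atan2(-15.36, -63.64) = 193.57° clockwise from north.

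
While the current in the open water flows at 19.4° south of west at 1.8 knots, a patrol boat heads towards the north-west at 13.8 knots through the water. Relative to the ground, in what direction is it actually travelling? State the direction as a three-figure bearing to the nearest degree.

309°

Taking east as x and north as y: velocity relative to the water = (-9.758, 9.758) knots; the water relative to ground = (-1.698, -0.598) knots.
Velocity relative to ground = (-9.758, 9.758) + (-1.698, -0.598) = (-11.456, 9.160) knots.
Bearing = atan2(-11.46, 9.16) = 308.65° clockwise from north.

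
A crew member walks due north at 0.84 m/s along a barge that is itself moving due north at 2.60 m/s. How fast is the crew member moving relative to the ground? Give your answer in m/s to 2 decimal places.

Taking east as x and north as y: barge velocity = (0.000, 2.600) m/s; crew member velocity relative to barge = (0.000, 0.840) m/s.
Velocity relative to ground = (0.000, 2.600) + (0.000, 0.840) = (0.000, 3.440) m/s.
Speed = |(0.000, 3.440)| = 3.440 m/s.

3.44 m/s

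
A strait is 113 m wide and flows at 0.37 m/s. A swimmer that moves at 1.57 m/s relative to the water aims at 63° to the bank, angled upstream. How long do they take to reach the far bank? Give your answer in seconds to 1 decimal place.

The component of the swimmer's velocity perpendicular to the bank is 1.57 × sin 63° = 1.399 m/s.
Only the cross-stream component determines the crossing time; the current contributes nothing perpendicular to the bank.
Time = 113 / 1.399 = 80.779 s.

80.8 s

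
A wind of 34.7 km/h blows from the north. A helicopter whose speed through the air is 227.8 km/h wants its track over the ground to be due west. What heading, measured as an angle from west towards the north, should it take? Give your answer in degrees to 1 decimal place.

The wind pushes perpendicular to the desired track; the heading must have a component into the wind equal to 34.7 km/h: 227.8 sin θ = 34.7.
sin θ = 0.1523, so θ = 8.762°.

8.8°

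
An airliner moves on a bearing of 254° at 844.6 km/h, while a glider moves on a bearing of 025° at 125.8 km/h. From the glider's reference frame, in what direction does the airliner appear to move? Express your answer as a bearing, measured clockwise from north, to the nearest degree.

Taking east as x and north as y: airliner velocity = (-811.882, -232.803) km/h; glider velocity = (53.165, 114.014) km/h.
Velocity of airliner relative to glider = (-811.882, -232.803) − (53.165, 114.014) = (-865.047, -346.817) km/h.
Bearing = atan2(-865.05, -346.82) = 248.15° clockwise from north.

248°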